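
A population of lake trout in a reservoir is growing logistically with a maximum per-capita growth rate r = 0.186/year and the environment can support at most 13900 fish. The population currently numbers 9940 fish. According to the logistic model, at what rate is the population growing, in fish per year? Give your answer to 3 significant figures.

527 fish per year

dN/dt = rN(1 − N/K) = 0.186 × 9940 × (1 − 9940/13900).
1 − 9940/13900 = 0.28489; dN/dt = 0.186 × 9940 × 0.28489 = 526.72.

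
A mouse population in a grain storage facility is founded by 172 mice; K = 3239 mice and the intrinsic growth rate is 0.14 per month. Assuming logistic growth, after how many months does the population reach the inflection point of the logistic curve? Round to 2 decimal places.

Logistic growth is fastest at N = K/2 = 1619.5.
A = (K − N₀)/N₀ = 17.831. Set K/(1 + A·e^(−rt)) = K/2 → A·e^(−rt) = 1.
e^(−0.14t) = 1/17.831 = 0.0560809, so t = ln(17.831)/0.14 = 2.881/0.14 = 20.578.

20.58 months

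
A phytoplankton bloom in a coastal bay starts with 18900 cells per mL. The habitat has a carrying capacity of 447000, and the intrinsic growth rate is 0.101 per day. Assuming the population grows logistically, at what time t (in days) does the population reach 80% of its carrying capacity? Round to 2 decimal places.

A = (K − N₀)/N₀ = (447000 − 18900)/18900 = 22.651.
Solve 447000/(1 + 22.651·e^(−0.101t)) = 357600: 1 + 22.651·e^(−0.101t) = 1.25, so e^(−0.101t) = 0.0110371.
−0.101·t = ln(0.0110371) = -4.5065, so t = 4.5065/0.101 = 44.619.

44.62 days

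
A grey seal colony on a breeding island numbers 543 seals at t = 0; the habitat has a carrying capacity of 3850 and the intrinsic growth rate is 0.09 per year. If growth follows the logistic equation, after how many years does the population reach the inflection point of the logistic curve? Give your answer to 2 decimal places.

Logistic growth is fastest at N = K/2 = 1925.
A = (K − N₀)/N₀ = 6.0902. Set K/(1 + A·e^(−rt)) = K/2 → A·e^(−rt) = 1.
e^(−0.09t) = 1/6.0902 = 0.164197, so t = ln(6.0902)/0.09 = 1.8067/0.09 = 20.074.

20.07 years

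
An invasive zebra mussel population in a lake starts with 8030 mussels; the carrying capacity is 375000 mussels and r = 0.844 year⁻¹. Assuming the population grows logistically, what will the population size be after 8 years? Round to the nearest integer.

A = (K − N₀)/N₀ = (375000 − 8030)/8030 = 45.7.
N(t) = K/(1 + A·e^(−rt)) = 375000/(1 + 45.7×e^(−0.844×8)).
e^(−6.752) = 0.0011685; denominator = 1 + 45.7×0.0011685 = 1.0534.
N = 375000/1.0534 = 355989.

355989 mussels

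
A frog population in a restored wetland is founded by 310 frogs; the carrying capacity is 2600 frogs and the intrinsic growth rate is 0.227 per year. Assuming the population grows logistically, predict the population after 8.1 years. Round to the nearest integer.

A = (K − N₀)/N₀ = (2600 − 310)/310 = 7.3871.
N(t) = K/(1 + A·e^(−rt)) = 2600/(1 + 7.3871×e^(−0.227×8.1)).
e^(−1.839) = 0.15902; denominator = 1 + 7.3871×0.15902 = 2.1747.
N = 2600/2.1747 = 1195.55.

1196 frogs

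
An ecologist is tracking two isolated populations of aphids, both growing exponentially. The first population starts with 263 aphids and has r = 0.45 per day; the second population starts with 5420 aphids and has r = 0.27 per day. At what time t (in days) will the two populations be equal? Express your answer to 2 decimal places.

Set 263·e^(0.45t) = 5420·e^(0.27t).
e^((0.45 − 0.27)t) = 5420/263 → e^(0.18·t) = 20.608.
0.18·t = ln(20.608) = 3.0257, so t = 3.0257/0.18 = 16.809.

16.81 days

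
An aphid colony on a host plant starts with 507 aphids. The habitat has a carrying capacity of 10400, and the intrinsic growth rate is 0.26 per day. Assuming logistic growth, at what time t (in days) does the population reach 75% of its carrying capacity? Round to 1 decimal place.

A = (K − N₀)/N₀ = (10400 − 507)/507 = 19.513.
Solve 10400/(1 + 19.513·e^(−0.26t)) = 7800: 1 + 19.513·e^(−0.26t) = 1.3333, so e^(−0.26t) = 0.0170828.
−0.26·t = ln(0.0170828) = -4.0697, so t = 4.0697/0.26 = 15.653.

15.7 days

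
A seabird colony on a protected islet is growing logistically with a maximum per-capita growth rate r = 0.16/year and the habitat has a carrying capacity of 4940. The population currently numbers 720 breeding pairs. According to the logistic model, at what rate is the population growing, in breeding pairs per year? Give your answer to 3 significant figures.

dN/dt = rN(1 − N/K) = 0.16 × 720 × (1 − 720/4940).
1 − 720/4940 = 0.85425; dN/dt = 0.16 × 720 × 0.85425 = 98.41.

98.4 breeding pairs per year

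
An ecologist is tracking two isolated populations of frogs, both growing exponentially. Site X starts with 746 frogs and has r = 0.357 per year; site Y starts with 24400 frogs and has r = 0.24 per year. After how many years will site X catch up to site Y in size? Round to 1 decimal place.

29.8 years

Set 746·e^(0.357t) = 24400·e^(0.24t).
e^((0.357 − 0.24)t) = 24400/746 → e^(0.117·t) = 32.708.
0.117·t = ln(32.708) = 3.4876, so t = 3.4876/0.117 = 29.809.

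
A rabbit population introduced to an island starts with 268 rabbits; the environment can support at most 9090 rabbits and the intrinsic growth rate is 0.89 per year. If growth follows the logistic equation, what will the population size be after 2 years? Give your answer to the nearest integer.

1388 rabbits

A = (K − N₀)/N₀ = (9090 − 268)/268 = 32.918.
N(t) = K/(1 + A·e^(−rt)) = 9090/(1 + 32.918×e^(−0.89×2)).
e^(−1.78) = 0.16864; denominator = 1 + 32.918×0.16864 = 6.5512.
N = 9090/6.5512 = 1387.53.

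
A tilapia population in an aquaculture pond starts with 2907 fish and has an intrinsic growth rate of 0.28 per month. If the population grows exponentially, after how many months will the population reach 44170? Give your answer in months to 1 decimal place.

Set N₀·e^(rt) = 44170: e^(0.28·t) = 44170/2907 = 15.194.
0.28·t = ln(15.194) = 2.7209, so t = 2.7209/0.28 = 9.7176.

9.7 months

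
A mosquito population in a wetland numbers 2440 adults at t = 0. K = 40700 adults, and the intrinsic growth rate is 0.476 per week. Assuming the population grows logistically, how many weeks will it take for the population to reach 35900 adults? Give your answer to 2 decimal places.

10.01 weeks

A = (K − N₀)/N₀ = (40700 − 2440)/2440 = 15.68.
Solve 40700/(1 + 15.68·e^(−0.476t)) = 35900: 1 + 15.68·e^(−0.476t) = 1.1337, so e^(−0.476t) = 0.00852691.
−0.476·t = ln(0.00852691) = -4.7645, so t = 4.7645/0.476 = 10.01.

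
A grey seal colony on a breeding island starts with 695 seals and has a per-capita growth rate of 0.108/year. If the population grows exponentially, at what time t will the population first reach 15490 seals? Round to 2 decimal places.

Set N₀·e^(rt) = 15490: e^(0.108·t) = 15490/695 = 22.288.
0.108·t = ln(22.288) = 3.104, so t = 3.104/0.108 = 28.741.

28.74 years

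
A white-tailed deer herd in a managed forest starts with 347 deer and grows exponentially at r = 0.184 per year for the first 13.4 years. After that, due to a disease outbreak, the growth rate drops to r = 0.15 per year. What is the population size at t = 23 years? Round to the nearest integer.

17239 deer

Phase 1: N(13.4) = 347·e^(0.184×13.4) = 347·e^2.466 = 4084.38.
Phase 2 runs for 23 − 13.4 = 9.6 years at r = 0.15.
N(23) = 4084.38·e^(0.15×9.6) = 4084.38·e^1.44 = 17238.9.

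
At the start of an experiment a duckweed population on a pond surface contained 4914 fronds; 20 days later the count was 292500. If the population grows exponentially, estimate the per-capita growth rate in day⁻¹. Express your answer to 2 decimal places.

0.20 per day

From N(t) = N₀·e^(rt): e^(r·20) = 292500/4914 = 59.524.
r·20 = ln(59.524) = 4.0864, so r = 4.0864/20 = 0.20432.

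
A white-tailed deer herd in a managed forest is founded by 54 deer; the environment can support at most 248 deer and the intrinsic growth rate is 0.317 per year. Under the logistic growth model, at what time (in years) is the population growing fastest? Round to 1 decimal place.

4.0 years

Logistic growth is fastest at N = K/2 = 124.
A = (K − N₀)/N₀ = 3.5926. Set K/(1 + A·e^(−rt)) = K/2 → A·e^(−rt) = 1.
e^(−0.317t) = 1/3.5926 = 0.278351, so t = ln(3.5926)/0.317 = 1.2789/0.317 = 4.0343.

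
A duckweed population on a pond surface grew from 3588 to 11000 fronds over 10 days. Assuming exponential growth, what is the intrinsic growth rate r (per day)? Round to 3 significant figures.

0.112 per day

From N(t) = N₀·e^(rt): e^(r·10) = 11000/3588 = 3.0658.
r·10 = ln(3.0658) = 1.1203, so r = 1.1203/10 = 0.11203.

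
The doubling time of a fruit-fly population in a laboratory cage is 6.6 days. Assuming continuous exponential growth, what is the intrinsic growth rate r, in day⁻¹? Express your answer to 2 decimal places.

0.11 per day

r = ln(2)/t_d = 0.6931/6.6 = 0.10502.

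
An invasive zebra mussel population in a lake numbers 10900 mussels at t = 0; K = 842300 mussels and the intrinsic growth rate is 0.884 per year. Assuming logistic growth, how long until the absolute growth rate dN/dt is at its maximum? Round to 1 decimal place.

4.9 years

Logistic growth is fastest at N = K/2 = 421150.
A = (K − N₀)/N₀ = 76.275. Set K/(1 + A·e^(−rt)) = K/2 → A·e^(−rt) = 1.
e^(−0.884t) = 1/76.275 = 0.0131104, so t = ln(76.275)/0.884 = 4.3343/0.884 = 4.9031.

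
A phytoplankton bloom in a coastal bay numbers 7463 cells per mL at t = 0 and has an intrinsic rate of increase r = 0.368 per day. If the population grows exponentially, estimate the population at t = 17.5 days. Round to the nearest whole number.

N(t) = N₀·e^(rt) = 7463 × e^(0.368×17.5) = 7463 × e^6.44.
e^6.44 ≈ 626.41, so N ≈ 7463 × 626.41 = 4.674874×10^6.

4674874 cells per mL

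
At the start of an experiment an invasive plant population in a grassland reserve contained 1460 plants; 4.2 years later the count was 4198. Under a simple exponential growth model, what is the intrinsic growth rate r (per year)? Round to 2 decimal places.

0.25 per year

From N(t) = N₀·e^(rt): e^(r·4.2) = 4198/1460 = 2.8753.
r·4.2 = ln(2.8753) = 1.0562, so r = 1.0562/4.2 = 0.25147.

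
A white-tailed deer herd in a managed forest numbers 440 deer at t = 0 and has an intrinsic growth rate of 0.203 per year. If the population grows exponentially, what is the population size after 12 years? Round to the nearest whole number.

5028 deer

N(t) = N₀·e^(rt) = 440 × e^(0.203×12) = 440 × e^2.436.
e^2.436 ≈ 11.427, so N ≈ 440 × 11.427 = 5027.99.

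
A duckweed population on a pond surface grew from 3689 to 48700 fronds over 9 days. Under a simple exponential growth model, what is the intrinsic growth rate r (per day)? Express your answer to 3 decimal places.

0.287 per day

From N(t) = N₀·e^(rt): e^(r·9) = 48700/3689 = 13.201.
r·9 = ln(13.201) = 2.5803, so r = 2.5803/9 = 0.2867.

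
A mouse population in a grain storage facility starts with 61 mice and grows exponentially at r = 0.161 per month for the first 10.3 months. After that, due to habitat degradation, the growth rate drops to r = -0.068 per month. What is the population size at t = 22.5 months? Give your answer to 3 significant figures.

Phase 1: N(10.3) = 61·e^(0.161×10.3) = 61·e^1.658 = 320.273.
Phase 2 runs for 22.5 − 10.3 = 12.2 months at r = -0.068.
N(22.5) = 320.273·e^(-0.068×12.2) = 320.273·e^-0.8296 = 139.711.

140 mice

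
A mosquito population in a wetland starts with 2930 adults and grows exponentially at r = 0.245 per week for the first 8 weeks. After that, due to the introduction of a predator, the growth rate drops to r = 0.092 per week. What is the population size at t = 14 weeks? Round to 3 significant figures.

Phase 1: N(8) = 2930·e^(0.245×8) = 2930·e^1.96 = 20801.
Phase 2 runs for 14 − 8 = 6 weeks at r = 0.092.
N(14) = 20801·e^(0.092×6) = 20801·e^0.552 = 36125.6.

36100 adults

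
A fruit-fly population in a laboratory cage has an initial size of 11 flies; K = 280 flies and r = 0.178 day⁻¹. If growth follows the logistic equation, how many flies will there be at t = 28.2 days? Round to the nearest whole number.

A = (K − N₀)/N₀ = (280 − 11)/11 = 24.455.
N(t) = K/(1 + A·e^(−rt)) = 280/(1 + 24.455×e^(−0.178×28.2)).
e^(−5.02) = 0.0066072; denominator = 1 + 24.455×0.0066072 = 1.1616.
N = 280/1.1616 = 241.052.

241 flies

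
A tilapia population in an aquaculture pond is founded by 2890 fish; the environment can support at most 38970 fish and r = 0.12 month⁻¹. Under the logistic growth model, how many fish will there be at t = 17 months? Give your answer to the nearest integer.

A = (K − N₀)/N₀ = (38970 − 2890)/2890 = 12.484.
N(t) = K/(1 + A·e^(−rt)) = 38970/(1 + 12.484×e^(−0.12×17)).
e^(−2.04) = 0.13003; denominator = 1 + 12.484×0.13003 = 2.6233.
N = 38970/2.6233 = 14855.1.

14855 fish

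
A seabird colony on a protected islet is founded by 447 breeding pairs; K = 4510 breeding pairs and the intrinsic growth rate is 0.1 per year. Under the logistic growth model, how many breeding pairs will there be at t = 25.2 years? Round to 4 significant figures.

2605 breeding pairs

A = (K − N₀)/N₀ = (4510 − 447)/447 = 9.0895.
N(t) = K/(1 + A·e^(−rt)) = 4510/(1 + 9.0895×e^(−0.1×25.2)).
e^(−2.52) = 0.08046; denominator = 1 + 9.0895×0.08046 = 1.7313.
N = 4510/1.7313 = 2604.92.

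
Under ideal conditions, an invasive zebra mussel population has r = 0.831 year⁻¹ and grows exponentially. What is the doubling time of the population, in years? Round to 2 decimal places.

0.83 years

Doubling time t_d = ln(2)/r = 0.6931/0.831 = 0.83411.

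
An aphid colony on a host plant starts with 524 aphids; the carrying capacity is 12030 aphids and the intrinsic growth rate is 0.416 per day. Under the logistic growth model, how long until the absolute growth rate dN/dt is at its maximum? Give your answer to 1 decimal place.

Logistic growth is fastest at N = K/2 = 6015.
A = (K − N₀)/N₀ = 21.958. Set K/(1 + A·e^(−rt)) = K/2 → A·e^(−rt) = 1.
e^(−0.416t) = 1/21.958 = 0.0455415, so t = ln(21.958)/0.416 = 3.0891/0.416 = 7.4258.

7.4 days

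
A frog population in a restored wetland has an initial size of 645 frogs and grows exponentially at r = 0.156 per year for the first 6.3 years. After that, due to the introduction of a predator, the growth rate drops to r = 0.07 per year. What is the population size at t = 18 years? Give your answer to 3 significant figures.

3910 frogs

Phase 1: N(6.3) = 645·e^(0.156×6.3) = 645·e^0.9828 = 1723.39.
Phase 2 runs for 18 − 6.3 = 11.7 years at r = 0.07.
N(18) = 1723.39·e^(0.07×11.7) = 1723.39·e^0.819 = 3909.05.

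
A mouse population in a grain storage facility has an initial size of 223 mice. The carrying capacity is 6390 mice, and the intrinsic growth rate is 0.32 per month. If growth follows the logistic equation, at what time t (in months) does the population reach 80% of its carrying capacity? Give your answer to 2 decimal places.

14.71 months

A = (K − N₀)/N₀ = (6390 − 223)/223 = 27.655.
Solve 6390/(1 + 27.655·e^(−0.32t)) = 5112: 1 + 27.655·e^(−0.32t) = 1.25, so e^(−0.32t) = 0.00904005.
−0.32·t = ln(0.00904005) = -4.7061, so t = 4.7061/0.32 = 14.707.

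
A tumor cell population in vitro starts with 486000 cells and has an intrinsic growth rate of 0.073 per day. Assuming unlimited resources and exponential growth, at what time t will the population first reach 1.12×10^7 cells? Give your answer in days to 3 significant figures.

Set N₀·e^(rt) = 1.12×10^7: e^(0.073·t) = 1.12×10^7/486000 = 23.045.
0.073·t = ln(23.045) = 3.1375, so t = 3.1375/0.073 = 42.979.

43.0 days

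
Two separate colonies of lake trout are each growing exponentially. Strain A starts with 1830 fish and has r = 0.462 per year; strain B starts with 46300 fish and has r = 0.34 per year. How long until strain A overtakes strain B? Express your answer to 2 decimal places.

26.48 years

Set 1830·e^(0.462t) = 46300·e^(0.34t).
e^((0.462 − 0.34)t) = 46300/1830 → e^(0.122·t) = 25.301.
0.122·t = ln(25.301) = 3.2308, so t = 3.2308/0.122 = 26.482.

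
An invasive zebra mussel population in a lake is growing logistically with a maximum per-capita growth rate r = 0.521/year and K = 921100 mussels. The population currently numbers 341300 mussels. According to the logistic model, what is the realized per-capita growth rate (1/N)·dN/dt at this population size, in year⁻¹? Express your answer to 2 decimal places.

0.33 per year

(1/N)·dN/dt = r(1 − N/K) = 0.521 × (1 − 341300/921100).
= 0.521 × 0.62946 = 0.32795.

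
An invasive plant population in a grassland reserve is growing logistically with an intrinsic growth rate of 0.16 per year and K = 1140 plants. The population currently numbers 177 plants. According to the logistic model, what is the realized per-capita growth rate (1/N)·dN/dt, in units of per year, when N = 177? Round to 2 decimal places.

(1/N)·dN/dt = r(1 − N/K) = 0.16 × (1 − 177/1140).
= 0.16 × 0.84474 = 0.13516.

0.14 per year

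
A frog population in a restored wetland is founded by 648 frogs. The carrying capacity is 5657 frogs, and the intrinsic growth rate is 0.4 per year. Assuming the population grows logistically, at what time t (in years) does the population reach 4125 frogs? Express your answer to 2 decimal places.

A = (K − N₀)/N₀ = (5657 − 648)/648 = 7.7299.
Solve 5657/(1 + 7.7299·e^(−0.4t)) = 4125: 1 + 7.7299·e^(−0.4t) = 1.3714, so e^(−0.4t) = 0.0480462.
−0.4·t = ln(0.0480462) = -3.0356, so t = 3.0356/0.4 = 7.589.

7.59 years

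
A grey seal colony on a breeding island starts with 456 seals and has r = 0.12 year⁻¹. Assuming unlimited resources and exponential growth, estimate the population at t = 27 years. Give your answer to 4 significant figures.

11640 seals

N(t) = N₀·e^(rt) = 456 × e^(0.12×27) = 456 × e^3.24.
e^3.24 ≈ 25.534, so N ≈ 456 × 25.534 = 11643.4.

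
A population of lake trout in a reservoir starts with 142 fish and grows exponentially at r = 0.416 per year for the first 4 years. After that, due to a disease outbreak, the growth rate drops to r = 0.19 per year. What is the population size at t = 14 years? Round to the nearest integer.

5013 fish

Phase 1: N(4) = 142·e^(0.416×4) = 142·e^1.664 = 749.815.
Phase 2 runs for 14 − 4 = 10 years at r = 0.19.
N(14) = 749.815·e^(0.19×10) = 749.815·e^1.9 = 5013.19.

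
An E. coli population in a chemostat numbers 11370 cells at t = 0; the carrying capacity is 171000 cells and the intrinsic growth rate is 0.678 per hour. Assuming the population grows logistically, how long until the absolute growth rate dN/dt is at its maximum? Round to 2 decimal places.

Logistic growth is fastest at N = K/2 = 85500.
A = (K − N₀)/N₀ = 14.04. Set K/(1 + A·e^(−rt)) = K/2 → A·e^(−rt) = 1.
e^(−0.678t) = 1/14.04 = 0.0712272, so t = ln(14.04)/0.678 = 2.6419/0.678 = 3.8966.

3.90 hours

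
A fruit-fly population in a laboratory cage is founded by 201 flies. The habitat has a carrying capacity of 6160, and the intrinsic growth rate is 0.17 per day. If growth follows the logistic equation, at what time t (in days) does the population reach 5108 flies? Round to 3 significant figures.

A = (K − N₀)/N₀ = (6160 − 201)/201 = 29.647.
Solve 6160/(1 + 29.647·e^(−0.17t)) = 5108: 1 + 29.647·e^(−0.17t) = 1.206, so e^(−0.17t) = 0.00694684.
−0.17·t = ln(0.00694684) = -4.9695, so t = 4.9695/0.17 = 29.232.

29.2 days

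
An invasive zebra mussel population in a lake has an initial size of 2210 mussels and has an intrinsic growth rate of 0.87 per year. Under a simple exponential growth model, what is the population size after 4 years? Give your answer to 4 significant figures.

N(t) = N₀·e^(rt) = 2210 × e^(0.87×4) = 2210 × e^3.48.
e^3.48 ≈ 32.46, so N ≈ 2210 × 32.46 = 71736.

71740 mussels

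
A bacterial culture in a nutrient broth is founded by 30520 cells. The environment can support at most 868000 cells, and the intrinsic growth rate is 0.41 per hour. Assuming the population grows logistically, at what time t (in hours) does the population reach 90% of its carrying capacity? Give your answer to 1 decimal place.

A = (K − N₀)/N₀ = (868000 − 30520)/30520 = 27.44.
Solve 868000/(1 + 27.44·e^(−0.41t)) = 781200: 1 + 27.44·e^(−0.41t) = 1.1111, so e^(−0.41t) = 0.00404918.
−0.41·t = ln(0.00404918) = -5.5092, so t = 5.5092/0.41 = 13.437.

13.4 hours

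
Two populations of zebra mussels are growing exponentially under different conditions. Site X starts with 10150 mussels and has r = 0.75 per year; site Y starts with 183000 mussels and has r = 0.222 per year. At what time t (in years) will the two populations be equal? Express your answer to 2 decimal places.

Set 10150·e^(0.75t) = 183000·e^(0.222t).
e^((0.75 − 0.222)t) = 183000/10150 → e^(0.528·t) = 18.03.
0.528·t = ln(18.03) = 2.892, so t = 2.892/0.528 = 5.4773.

5.48 years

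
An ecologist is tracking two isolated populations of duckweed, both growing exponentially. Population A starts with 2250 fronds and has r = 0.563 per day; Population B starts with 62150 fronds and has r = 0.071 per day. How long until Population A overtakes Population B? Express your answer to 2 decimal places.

6.75 days

Set 2250·e^(0.563t) = 62150·e^(0.071t).
e^((0.563 − 0.071)t) = 62150/2250 → e^(0.492·t) = 27.622.
0.492·t = ln(27.622) = 3.3186, so t = 3.3186/0.492 = 6.7452.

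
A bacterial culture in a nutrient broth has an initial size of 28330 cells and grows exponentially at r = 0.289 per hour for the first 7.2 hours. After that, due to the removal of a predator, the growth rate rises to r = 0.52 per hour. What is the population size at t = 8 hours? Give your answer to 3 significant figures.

344000 cells

Phase 1: N(7.2) = 28330·e^(0.289×7.2) = 28330·e^2.081 = 226948.
Phase 2 runs for 8 − 7.2 = 0.8 hours at r = 0.52.
N(8) = 226948·e^(0.52×0.8) = 226948·e^0.416 = 344027.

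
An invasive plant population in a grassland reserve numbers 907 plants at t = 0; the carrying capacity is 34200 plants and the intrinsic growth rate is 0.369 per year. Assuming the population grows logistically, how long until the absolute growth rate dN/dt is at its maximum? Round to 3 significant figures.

Logistic growth is fastest at N = K/2 = 17100.
A = (K − N₀)/N₀ = 36.707. Set K/(1 + A·e^(−rt)) = K/2 → A·e^(−rt) = 1.
e^(−0.369t) = 1/36.707 = 0.027243, so t = ln(36.707)/0.369 = 3.603/0.369 = 9.7641.

9.76 years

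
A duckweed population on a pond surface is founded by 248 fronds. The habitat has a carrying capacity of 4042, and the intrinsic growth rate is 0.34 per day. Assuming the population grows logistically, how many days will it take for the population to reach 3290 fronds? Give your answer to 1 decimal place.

12.4 days

A = (K − N₀)/N₀ = (4042 − 248)/248 = 15.298.
Solve 4042/(1 + 15.298·e^(−0.34t)) = 3290: 1 + 15.298·e^(−0.34t) = 1.2286, so e^(−0.34t) = 0.0149409.
−0.34·t = ln(0.0149409) = -4.2037, so t = 4.2037/0.34 = 12.364.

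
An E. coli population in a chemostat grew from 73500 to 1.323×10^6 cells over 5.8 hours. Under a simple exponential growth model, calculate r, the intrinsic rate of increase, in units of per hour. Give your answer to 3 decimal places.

From N(t) = N₀·e^(rt): e^(r·5.8) = 1.323×10^6/73500 = 18.
r·5.8 = ln(18) = 2.8904, so r = 2.8904/5.8 = 0.49834.

0.498 per hour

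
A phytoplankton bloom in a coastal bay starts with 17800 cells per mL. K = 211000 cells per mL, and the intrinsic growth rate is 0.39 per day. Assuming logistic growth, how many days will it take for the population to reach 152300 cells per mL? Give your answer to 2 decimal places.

A = (K − N₀)/N₀ = (211000 − 17800)/17800 = 10.854.
Solve 211000/(1 + 10.854·e^(−0.39t)) = 152300: 1 + 10.854·e^(−0.39t) = 1.3854, so e^(−0.39t) = 0.03551.
−0.39·t = ln(0.03551) = -3.3379, so t = 3.3379/0.39 = 8.5588.

8.56 days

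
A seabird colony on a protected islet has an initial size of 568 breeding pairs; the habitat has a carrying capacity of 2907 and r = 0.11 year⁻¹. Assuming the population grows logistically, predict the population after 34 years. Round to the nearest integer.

2648 breeding pairs

A = (K − N₀)/N₀ = (2907 − 568)/568 = 4.118.
N(t) = K/(1 + A·e^(−rt)) = 2907/(1 + 4.118×e^(−0.11×34)).
e^(−3.74) = 0.023754; denominator = 1 + 4.118×0.023754 = 1.0978.
N = 2907/1.0978 = 2647.98.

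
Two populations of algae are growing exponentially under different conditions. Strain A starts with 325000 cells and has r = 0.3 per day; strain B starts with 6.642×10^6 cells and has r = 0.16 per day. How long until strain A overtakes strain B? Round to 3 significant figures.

Set 325000·e^(0.3t) = 6.642×10^6·e^(0.16t).
e^((0.3 − 0.16)t) = 6.642×10^6/325000 → e^(0.14·t) = 20.437.
0.14·t = ln(20.437) = 3.0173, so t = 3.0173/0.14 = 21.552.

21.6 days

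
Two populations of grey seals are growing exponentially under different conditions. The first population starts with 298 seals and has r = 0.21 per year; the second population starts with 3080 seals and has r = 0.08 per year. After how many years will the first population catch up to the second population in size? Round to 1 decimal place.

18.0 years

Set 298·e^(0.21t) = 3080·e^(0.08t).
e^((0.21 − 0.08)t) = 3080/298 → e^(0.13·t) = 10.336.
0.13·t = ln(10.336) = 2.3356, so t = 2.3356/0.13 = 17.966.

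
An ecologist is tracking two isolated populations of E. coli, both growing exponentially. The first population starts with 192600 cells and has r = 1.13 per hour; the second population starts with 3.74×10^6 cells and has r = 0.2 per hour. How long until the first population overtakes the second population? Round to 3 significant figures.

Set 192600·e^(1.13t) = 3.74×10^6·e^(0.2t).
e^((1.13 − 0.2)t) = 3.74×10^6/192600 → e^(0.93·t) = 19.418.
0.93·t = ln(19.418) = 2.9662, so t = 2.9662/0.93 = 3.1895.

3.19 hours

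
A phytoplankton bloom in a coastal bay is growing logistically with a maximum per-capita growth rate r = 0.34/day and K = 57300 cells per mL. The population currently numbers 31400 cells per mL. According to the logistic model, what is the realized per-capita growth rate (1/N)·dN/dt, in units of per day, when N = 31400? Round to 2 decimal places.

0.15 per day

(1/N)·dN/dt = r(1 − N/K) = 0.34 × (1 − 31400/57300).
= 0.34 × 0.45201 = 0.15368.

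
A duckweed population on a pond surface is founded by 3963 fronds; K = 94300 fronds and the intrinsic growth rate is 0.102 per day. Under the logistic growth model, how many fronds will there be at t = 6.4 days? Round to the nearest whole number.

A = (K − N₀)/N₀ = (94300 − 3963)/3963 = 22.795.
N(t) = K/(1 + A·e^(−rt)) = 94300/(1 + 22.795×e^(−0.102×6.4)).
e^(−0.6528) = 0.52059; denominator = 1 + 22.795×0.52059 = 12.867.
N = 94300/12.867 = 7328.93.

7329 fronds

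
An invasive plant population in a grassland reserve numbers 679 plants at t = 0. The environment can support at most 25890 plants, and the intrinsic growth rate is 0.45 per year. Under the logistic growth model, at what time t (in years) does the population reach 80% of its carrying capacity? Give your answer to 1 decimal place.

A = (K − N₀)/N₀ = (25890 − 679)/679 = 37.13.
Solve 25890/(1 + 37.13·e^(−0.45t)) = 20712: 1 + 37.13·e^(−0.45t) = 1.25, so e^(−0.45t) = 0.00673317.
−0.45·t = ln(0.00673317) = -5.0007, so t = 5.0007/0.45 = 11.113.

11.1 years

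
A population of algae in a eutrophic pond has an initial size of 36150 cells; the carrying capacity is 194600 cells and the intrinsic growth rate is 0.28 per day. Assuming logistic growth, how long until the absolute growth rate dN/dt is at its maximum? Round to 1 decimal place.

Logistic growth is fastest at N = K/2 = 97300.
A = (K − N₀)/N₀ = 4.3831. Set K/(1 + A·e^(−rt)) = K/2 → A·e^(−rt) = 1.
e^(−0.28t) = 1/4.3831 = 0.228148, so t = ln(4.3831)/0.28 = 1.4778/0.28 = 5.2777.

5.3 days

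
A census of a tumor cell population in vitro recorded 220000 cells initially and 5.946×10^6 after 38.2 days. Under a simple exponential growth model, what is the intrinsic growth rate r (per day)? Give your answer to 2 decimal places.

From N(t) = N₀·e^(rt): e^(r·38.2) = 5.946×10^6/220000 = 27.027.
r·38.2 = ln(27.027) = 3.2968, so r = 3.2968/38.2 = 0.086305.

0.09 per day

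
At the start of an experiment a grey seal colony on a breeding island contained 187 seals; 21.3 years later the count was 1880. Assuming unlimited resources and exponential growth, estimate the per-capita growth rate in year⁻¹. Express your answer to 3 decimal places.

0.108 per year

From N(t) = N₀·e^(rt): e^(r·21.3) = 1880/187 = 10.053.
r·21.3 = ln(10.053) = 2.3079, so r = 2.3079/21.3 = 0.10835.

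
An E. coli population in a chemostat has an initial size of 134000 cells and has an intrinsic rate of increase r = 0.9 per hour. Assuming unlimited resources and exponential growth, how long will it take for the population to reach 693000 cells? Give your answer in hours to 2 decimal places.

Set N₀·e^(rt) = 693000: e^(0.9·t) = 693000/134000 = 5.1716.
0.9·t = ln(5.1716) = 1.6432, so t = 1.6432/0.9 = 1.8258.

1.83 hours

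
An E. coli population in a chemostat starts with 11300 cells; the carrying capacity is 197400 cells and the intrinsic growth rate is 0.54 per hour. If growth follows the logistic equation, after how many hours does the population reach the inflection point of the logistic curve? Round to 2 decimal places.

Logistic growth is fastest at N = K/2 = 98700.
A = (K − N₀)/N₀ = 16.469. Set K/(1 + A·e^(−rt)) = K/2 → A·e^(−rt) = 1.
e^(−0.54t) = 1/16.469 = 0.06072, so t = ln(16.469)/0.54 = 2.8015/0.54 = 5.1879.

5.19 hours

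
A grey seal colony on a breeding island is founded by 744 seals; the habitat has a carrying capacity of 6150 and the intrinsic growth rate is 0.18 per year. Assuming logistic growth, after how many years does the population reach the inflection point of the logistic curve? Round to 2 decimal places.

Logistic growth is fastest at N = K/2 = 3075.
A = (K − N₀)/N₀ = 7.2661. Set K/(1 + A·e^(−rt)) = K/2 → A·e^(−rt) = 1.
e^(−0.18t) = 1/7.2661 = 0.137625, so t = ln(7.2661)/0.18 = 1.9832/0.18 = 11.018.

11.02 years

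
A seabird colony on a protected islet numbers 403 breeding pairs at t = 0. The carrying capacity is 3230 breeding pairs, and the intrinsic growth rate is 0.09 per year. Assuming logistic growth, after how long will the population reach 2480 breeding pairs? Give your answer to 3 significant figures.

34.9 years

A = (K − N₀)/N₀ = (3230 − 403)/403 = 7.0149.
Solve 3230/(1 + 7.0149·e^(−0.09t)) = 2480: 1 + 7.0149·e^(−0.09t) = 1.3024, so e^(−0.09t) = 0.0431111.
−0.09·t = ln(0.0431111) = -3.144, so t = 3.144/0.09 = 34.933.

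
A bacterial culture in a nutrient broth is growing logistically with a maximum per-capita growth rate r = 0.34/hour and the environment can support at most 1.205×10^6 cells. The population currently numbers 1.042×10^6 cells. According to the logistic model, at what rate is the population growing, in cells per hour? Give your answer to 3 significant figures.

47900 cells per hour

dN/dt = rN(1 − N/K) = 0.34 × 1.042×10^6 × (1 − 1.042×10^6/1.205×10^6).
1 − 1.042×10^6/1.205×10^6 = 0.13527; dN/dt = 0.34 × 1.042×10^6 × 0.13527 = 47923.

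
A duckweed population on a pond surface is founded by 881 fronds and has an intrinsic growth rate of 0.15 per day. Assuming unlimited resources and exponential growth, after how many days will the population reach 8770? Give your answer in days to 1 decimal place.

Set N₀·e^(rt) = 8770: e^(0.15·t) = 8770/881 = 9.9546.
0.15·t = ln(9.9546) = 2.298, so t = 2.298/0.15 = 15.32.

15.3 days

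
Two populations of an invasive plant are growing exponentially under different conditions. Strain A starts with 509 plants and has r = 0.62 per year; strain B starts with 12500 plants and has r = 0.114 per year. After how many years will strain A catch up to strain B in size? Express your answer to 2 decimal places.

Set 509·e^(0.62t) = 12500·e^(0.114t).
e^((0.62 − 0.114)t) = 12500/509 → e^(0.506·t) = 24.558.
0.506·t = ln(24.558) = 3.201, so t = 3.201/0.506 = 6.3262.

6.33 years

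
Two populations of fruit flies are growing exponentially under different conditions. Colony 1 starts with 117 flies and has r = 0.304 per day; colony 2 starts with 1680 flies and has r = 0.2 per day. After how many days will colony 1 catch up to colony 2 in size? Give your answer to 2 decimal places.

Set 117·e^(0.304t) = 1680·e^(0.2t).
e^((0.304 − 0.2)t) = 1680/117 → e^(0.104·t) = 14.359.
0.104·t = ln(14.359) = 2.6644, so t = 2.6644/0.104 = 25.619.

25.62 days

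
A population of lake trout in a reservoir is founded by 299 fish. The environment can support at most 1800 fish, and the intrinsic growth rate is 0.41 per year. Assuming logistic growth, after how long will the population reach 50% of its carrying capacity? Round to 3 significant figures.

A = (K − N₀)/N₀ = (1800 − 299)/299 = 5.0201.
Solve 1800/(1 + 5.0201·e^(−0.41t)) = 900: 1 + 5.0201·e^(−0.41t) = 2, so e^(−0.41t) = 0.199201.
−0.41·t = ln(0.199201) = -1.6134, so t = 1.6134/0.41 = 3.9352.

3.94 years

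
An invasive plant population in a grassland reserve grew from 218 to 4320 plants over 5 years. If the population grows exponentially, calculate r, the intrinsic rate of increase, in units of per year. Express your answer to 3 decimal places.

0.597 per year

From N(t) = N₀·e^(rt): e^(r·5) = 4320/218 = 19.817.
r·5 = ln(19.817) = 2.9865, so r = 2.9865/5 = 0.5973.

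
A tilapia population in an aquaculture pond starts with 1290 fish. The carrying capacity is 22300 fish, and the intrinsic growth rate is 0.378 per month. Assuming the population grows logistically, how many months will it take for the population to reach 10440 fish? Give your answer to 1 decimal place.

7.0 months

A = (K − N₀)/N₀ = (22300 − 1290)/1290 = 16.287.
Solve 22300/(1 + 16.287·e^(−0.378t)) = 10440: 1 + 16.287·e^(−0.378t) = 2.136, so e^(−0.378t) = 0.0697506.
−0.378·t = ln(0.0697506) = -2.6628, so t = 2.6628/0.378 = 7.0445.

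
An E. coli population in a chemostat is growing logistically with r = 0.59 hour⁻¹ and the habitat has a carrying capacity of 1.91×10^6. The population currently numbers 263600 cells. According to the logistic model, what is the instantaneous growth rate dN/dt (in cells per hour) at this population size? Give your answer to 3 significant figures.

134000 cells per hour

dN/dt = rN(1 − N/K) = 0.59 × 263600 × (1 − 263600/1.91×10^6).
1 − 263600/1.91×10^6 = 0.86199; dN/dt = 0.59 × 263600 × 0.86199 = 1.3406×10^5.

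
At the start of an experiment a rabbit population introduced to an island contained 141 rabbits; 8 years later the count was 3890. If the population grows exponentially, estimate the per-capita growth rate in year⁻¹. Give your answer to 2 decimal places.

From N(t) = N₀·e^(rt): e^(r·8) = 3890/141 = 27.589.
r·8 = ln(27.589) = 3.3174, so r = 3.3174/8 = 0.41468.

0.41 per year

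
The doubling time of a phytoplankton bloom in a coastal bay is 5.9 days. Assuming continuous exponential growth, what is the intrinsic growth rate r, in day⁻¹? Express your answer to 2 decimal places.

r = ln(2)/t_d = 0.6931/5.9 = 0.11748.

0.12 per day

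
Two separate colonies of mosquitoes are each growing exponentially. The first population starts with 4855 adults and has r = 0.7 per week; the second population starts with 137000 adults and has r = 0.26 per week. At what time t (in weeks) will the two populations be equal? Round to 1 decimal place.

7.6 weeks

Set 4855·e^(0.7t) = 137000·e^(0.26t).
e^((0.7 − 0.26)t) = 137000/4855 → e^(0.44·t) = 28.218.
0.44·t = ln(28.218) = 3.34, so t = 3.34/0.44 = 7.5908.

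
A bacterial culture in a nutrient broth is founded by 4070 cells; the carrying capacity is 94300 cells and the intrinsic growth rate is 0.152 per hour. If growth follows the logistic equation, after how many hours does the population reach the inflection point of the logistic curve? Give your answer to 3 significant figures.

20.4 hours

Logistic growth is fastest at N = K/2 = 47150.
A = (K − N₀)/N₀ = 22.17. Set K/(1 + A·e^(−rt)) = K/2 → A·e^(−rt) = 1.
e^(−0.152t) = 1/22.17 = 0.0451069, so t = ln(22.17)/0.152 = 3.0987/0.152 = 20.386.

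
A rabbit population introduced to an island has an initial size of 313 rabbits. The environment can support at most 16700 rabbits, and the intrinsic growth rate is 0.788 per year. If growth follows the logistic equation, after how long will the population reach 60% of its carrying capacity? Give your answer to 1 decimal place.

5.5 years

A = (K − N₀)/N₀ = (16700 − 313)/313 = 52.355.
Solve 16700/(1 + 52.355·e^(−0.788t)) = 10020: 1 + 52.355·e^(−0.788t) = 1.6667, so e^(−0.788t) = 0.0127337.
−0.788·t = ln(0.0127337) = -4.3635, so t = 4.3635/0.788 = 5.5374.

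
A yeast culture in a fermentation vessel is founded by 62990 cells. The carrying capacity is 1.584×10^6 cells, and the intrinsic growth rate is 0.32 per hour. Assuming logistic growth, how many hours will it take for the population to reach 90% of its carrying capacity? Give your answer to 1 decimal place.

A = (K − N₀)/N₀ = (1.584×10^6 − 62990)/62990 = 24.147.
Solve 1.584×10^6/(1 + 24.147·e^(−0.32t)) = 1.4256×10^6: 1 + 24.147·e^(−0.32t) = 1.1111, so e^(−0.32t) = 0.00460147.
−0.32·t = ln(0.00460147) = -5.3814, so t = 5.3814/0.32 = 16.817.

16.8 hours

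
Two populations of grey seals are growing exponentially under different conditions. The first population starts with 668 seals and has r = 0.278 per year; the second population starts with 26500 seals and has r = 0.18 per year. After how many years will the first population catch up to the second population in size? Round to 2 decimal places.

37.56 years

Set 668·e^(0.278t) = 26500·e^(0.18t).
e^((0.278 − 0.18)t) = 26500/668 → e^(0.098·t) = 39.671.
0.098·t = ln(39.671) = 3.6806, so t = 3.6806/0.098 = 37.557.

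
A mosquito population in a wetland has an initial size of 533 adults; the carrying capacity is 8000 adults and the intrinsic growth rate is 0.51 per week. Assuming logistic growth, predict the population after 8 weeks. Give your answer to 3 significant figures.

A = (K − N₀)/N₀ = (8000 − 533)/533 = 14.009.
N(t) = K/(1 + A·e^(−rt)) = 8000/(1 + 14.009×e^(−0.51×8)).
e^(−4.08) = 0.016907; denominator = 1 + 14.009×0.016907 = 1.2369.
N = 8000/1.2369 = 6467.98.

6470 adults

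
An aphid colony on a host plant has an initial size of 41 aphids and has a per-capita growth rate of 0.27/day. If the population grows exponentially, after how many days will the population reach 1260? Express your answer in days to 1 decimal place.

Set N₀·e^(rt) = 1260: e^(0.27·t) = 1260/41 = 30.732.
0.27·t = ln(30.732) = 3.4253, so t = 3.4253/0.27 = 12.686.

12.7 days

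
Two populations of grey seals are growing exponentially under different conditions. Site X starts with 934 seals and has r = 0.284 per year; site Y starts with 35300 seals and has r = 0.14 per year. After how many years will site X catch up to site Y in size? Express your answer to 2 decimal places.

25.22 years

Set 934·e^(0.284t) = 35300·e^(0.14t).
e^((0.284 − 0.14)t) = 35300/934 → e^(0.144·t) = 37.794.
0.144·t = ln(37.794) = 3.6322, so t = 3.6322/0.144 = 25.223.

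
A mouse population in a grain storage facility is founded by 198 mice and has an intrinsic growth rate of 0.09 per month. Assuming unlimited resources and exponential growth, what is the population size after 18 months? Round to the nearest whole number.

1001 mice

N(t) = N₀·e^(rt) = 198 × e^(0.09×18) = 198 × e^1.62.
e^1.62 ≈ 5.0531, so N ≈ 198 × 5.0531 = 1000.51.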